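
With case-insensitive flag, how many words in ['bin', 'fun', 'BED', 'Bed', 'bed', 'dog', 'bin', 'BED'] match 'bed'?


Case-insensitive matching: compare each word's lowercase form to 'bed'.
  'bin' -> lower='bin' -> no
  'fun' -> lower='fun' -> no
  'BED' -> lower='bed' -> MATCH
  'Bed' -> lower='bed' -> MATCH
  'bed' -> lower='bed' -> MATCH
  'dog' -> lower='dog' -> no
  'bin' -> lower='bin' -> no
  'BED' -> lower='bed' -> MATCH
Matches: ['BED', 'Bed', 'bed', 'BED']
Count: 4

4


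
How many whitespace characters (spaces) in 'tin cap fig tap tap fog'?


\s matches whitespace characters (spaces, tabs, etc.).
Text: 'tin cap fig tap tap fog'
This text has 6 words separated by spaces.
Number of spaces = number of words - 1 = 6 - 1 = 5

5


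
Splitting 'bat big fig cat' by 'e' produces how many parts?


Splitting by 'e' breaks the string at each occurrence of the separator.
Text: 'bat big fig cat'
Parts after split:
  Part 1: 'bat big fig cat'
Total parts: 1

1


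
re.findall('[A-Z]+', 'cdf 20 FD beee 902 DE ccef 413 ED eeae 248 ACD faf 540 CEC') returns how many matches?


Pattern '[A-Z]+' finds one or more uppercase letters.
Text: 'cdf 20 FD beee 902 DE ccef 413 ED eeae 248 ACD faf 540 CEC'
Scanning for matches:
  Match 1: 'FD'
  Match 2: 'DE'
  Match 3: 'ED'
  Match 4: 'ACD'
  Match 5: 'CEC'
Total matches: 5

5


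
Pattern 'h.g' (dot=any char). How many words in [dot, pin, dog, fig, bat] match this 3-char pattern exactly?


Pattern 'h.g' means: starts with 'h', any single char, ends with 'g'.
Checking each word (must be exactly 3 chars):
  'dot' (len=3): no
  'pin' (len=3): no
  'dog' (len=3): no
  'fig' (len=3): no
  'bat' (len=3): no
Matching words: []
Total: 0

0


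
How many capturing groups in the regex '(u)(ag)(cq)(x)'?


To count capturing groups, count each '(' that starts a group.
Pattern: '(u)(ag)(cq)(x)'
Walking through the pattern:
  Position 0: '(' -> group #1
  Position 3: '(' -> group #2
  Position 7: '(' -> group #3
  Position 11: '(' -> group #4
Total capturing groups: 4

4


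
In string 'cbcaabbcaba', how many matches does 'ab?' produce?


Pattern 'ab?' matches 'a' optionally followed by 'b'.
String: 'cbcaabbcaba'
Scanning left to right for 'a' then checking next char:
  Match 1: 'a' (a not followed by b)
  Match 2: 'ab' (a followed by b)
  Match 3: 'ab' (a followed by b)
  Match 4: 'a' (a not followed by b)
Total matches: 4

4


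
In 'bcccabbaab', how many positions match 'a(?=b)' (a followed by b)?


Lookahead 'a(?=b)' matches 'a' only when followed by 'b'.
String: 'bcccabbaab'
Checking each position where char is 'a':
  pos 4: 'a' -> MATCH (next='b')
  pos 7: 'a' -> no (next='a')
  pos 8: 'a' -> MATCH (next='b')
Matching positions: [4, 8]
Count: 2

2


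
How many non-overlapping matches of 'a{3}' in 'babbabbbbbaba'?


Pattern 'a{3}' matches exactly 3 consecutive a's (greedy, non-overlapping).
String: 'babbabbbbbaba'
Scanning for runs of a's:
  Run at pos 1: 'a' (length 1) -> 0 match(es)
  Run at pos 4: 'a' (length 1) -> 0 match(es)
  Run at pos 10: 'a' (length 1) -> 0 match(es)
  Run at pos 12: 'a' (length 1) -> 0 match(es)
Matches found: []
Total: 0

0


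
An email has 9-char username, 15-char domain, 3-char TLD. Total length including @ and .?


An email address has format: username@domain.tld
Username length: 9
'@' character: 1
Domain length: 15
'.' character: 1
TLD length: 3
Total = 9 + 1 + 15 + 1 + 3 = 29

29


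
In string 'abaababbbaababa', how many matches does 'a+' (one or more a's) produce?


Pattern 'a+' matches one or more consecutive a's.
String: 'abaababbbaababa'
Scanning for runs of a:
  Match 1: 'a' (length 1)
  Match 2: 'aa' (length 2)
  Match 3: 'a' (length 1)
  Match 4: 'aa' (length 2)
  Match 5: 'a' (length 1)
  Match 6: 'a' (length 1)
Total matches: 6

6


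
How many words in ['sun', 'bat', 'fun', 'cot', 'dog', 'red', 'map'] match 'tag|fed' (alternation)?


Alternation 'tag|fed' matches either 'tag' or 'fed'.
Checking each word:
  'sun' -> no
  'bat' -> no
  'fun' -> no
  'cot' -> no
  'dog' -> no
  'red' -> no
  'map' -> no
Matches: []
Count: 0

0


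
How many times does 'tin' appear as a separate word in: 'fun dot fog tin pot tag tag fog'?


Scanning each word for exact match 'tin':
  Word 1: 'fun' -> no
  Word 2: 'dot' -> no
  Word 3: 'fog' -> no
  Word 4: 'tin' -> MATCH
  Word 5: 'pot' -> no
  Word 6: 'tag' -> no
  Word 7: 'tag' -> no
  Word 8: 'fog' -> no
Total matches: 1

1


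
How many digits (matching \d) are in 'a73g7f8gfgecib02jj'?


\d matches any digit 0-9.
Scanning 'a73g7f8gfgecib02jj':
  pos 1: '7' -> DIGIT
  pos 2: '3' -> DIGIT
  pos 4: '7' -> DIGIT
  pos 6: '8' -> DIGIT
  pos 14: '0' -> DIGIT
  pos 15: '2' -> DIGIT
Digits found: ['7', '3', '7', '8', '0', '2']
Total: 6

6


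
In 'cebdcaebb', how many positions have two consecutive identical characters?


Looking for consecutive identical characters in 'cebdcaebb':
  pos 0-1: 'c' vs 'e' -> different
  pos 1-2: 'e' vs 'b' -> different
  pos 2-3: 'b' vs 'd' -> different
  pos 3-4: 'd' vs 'c' -> different
  pos 4-5: 'c' vs 'a' -> different
  pos 5-6: 'a' vs 'e' -> different
  pos 6-7: 'e' vs 'b' -> different
  pos 7-8: 'b' vs 'b' -> MATCH ('bb')
Consecutive identical pairs: ['bb']
Count: 1

1


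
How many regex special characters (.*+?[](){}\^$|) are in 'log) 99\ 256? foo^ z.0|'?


Regex special characters are: . * + ? [ ] ( ) { } \ ^ $ |
Scanning 'log) 99\ 256? foo^ z.0|':
  pos 3: ')' -> SPECIAL
  pos 7: '\' -> SPECIAL
  pos 12: '?' -> SPECIAL
  pos 17: '^' -> SPECIAL
  pos 20: '.' -> SPECIAL
  pos 22: '|' -> SPECIAL
Special chars found: [')', '\\', '?', '^', '.', '|']
Total: 6

6


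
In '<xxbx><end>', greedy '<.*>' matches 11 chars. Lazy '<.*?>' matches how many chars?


Greedy '<.*>' tries to match as MUCH as possible.
Lazy '<.*?>' tries to match as LITTLE as possible.

String: '<xxbx><end>'
Greedy '<.*>' starts at first '<' and extends to the LAST '>': '<xxbx><end>' (11 chars)
Lazy '<.*?>' starts at first '<' and stops at the FIRST '>': '<xxbx>' (6 chars)

6


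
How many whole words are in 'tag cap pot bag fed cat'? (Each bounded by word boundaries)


Word boundaries (\b) mark the start/end of each word.
Text: 'tag cap pot bag fed cat'
Splitting by whitespace:
  Word 1: 'tag'
  Word 2: 'cap'
  Word 3: 'pot'
  Word 4: 'bag'
  Word 5: 'fed'
  Word 6: 'cat'
Total whole words: 6

6


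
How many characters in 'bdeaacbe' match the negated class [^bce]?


Negated class [^bce] matches any char NOT in {b, c, e}
Scanning 'bdeaacbe':
  pos 0: 'b' -> no (excluded)
  pos 1: 'd' -> MATCH
  pos 2: 'e' -> no (excluded)
  pos 3: 'a' -> MATCH
  pos 4: 'a' -> MATCH
  pos 5: 'c' -> no (excluded)
  pos 6: 'b' -> no (excluded)
  pos 7: 'e' -> no (excluded)
Total matches: 3

3


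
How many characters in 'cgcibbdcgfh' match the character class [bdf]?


Character class [bdf] matches any of: {b, d, f}
Scanning string 'cgcibbdcgfh' character by character:
  pos 0: 'c' -> no
  pos 1: 'g' -> no
  pos 2: 'c' -> no
  pos 3: 'i' -> no
  pos 4: 'b' -> MATCH
  pos 5: 'b' -> MATCH
  pos 6: 'd' -> MATCH
  pos 7: 'c' -> no
  pos 8: 'g' -> no
  pos 9: 'f' -> MATCH
  pos 10: 'h' -> no
Total matches: 4

4


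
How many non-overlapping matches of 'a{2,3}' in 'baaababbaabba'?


Pattern 'a{2,3}' matches between 2 and 3 consecutive a's (greedy).
String: 'baaababbaabba'
Finding runs of a's and applying greedy matching:
  Run at pos 1: 'aaa' (length 3)
  Run at pos 5: 'a' (length 1)
  Run at pos 8: 'aa' (length 2)
  Run at pos 12: 'a' (length 1)
Matches: ['aaa', 'aa']
Count: 2

2


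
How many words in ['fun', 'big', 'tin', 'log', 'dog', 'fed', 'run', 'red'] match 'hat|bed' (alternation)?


Alternation 'hat|bed' matches either 'hat' or 'bed'.
Checking each word:
  'fun' -> no
  'big' -> no
  'tin' -> no
  'log' -> no
  'dog' -> no
  'fed' -> no
  'run' -> no
  'red' -> no
Matches: []
Count: 0

0


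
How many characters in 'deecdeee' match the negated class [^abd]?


Negated class [^abd] matches any char NOT in {a, b, d}
Scanning 'deecdeee':
  pos 0: 'd' -> no (excluded)
  pos 1: 'e' -> MATCH
  pos 2: 'e' -> MATCH
  pos 3: 'c' -> MATCH
  pos 4: 'd' -> no (excluded)
  pos 5: 'e' -> MATCH
  pos 6: 'e' -> MATCH
  pos 7: 'e' -> MATCH
Total matches: 6

6


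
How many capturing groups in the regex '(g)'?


To count capturing groups, count each '(' that starts a group.
Pattern: '(g)'
Walking through the pattern:
  Position 0: '(' -> group #1
Total capturing groups: 1

1


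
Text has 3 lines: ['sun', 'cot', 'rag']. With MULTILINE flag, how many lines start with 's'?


With MULTILINE flag, ^ matches the start of each line.
Lines: ['sun', 'cot', 'rag']
Checking which lines start with 's':
  Line 1: 'sun' -> MATCH
  Line 2: 'cot' -> no
  Line 3: 'rag' -> no
Matching lines: ['sun']
Count: 1

1


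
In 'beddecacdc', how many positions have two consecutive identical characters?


Looking for consecutive identical characters in 'beddecacdc':
  pos 0-1: 'b' vs 'e' -> different
  pos 1-2: 'e' vs 'd' -> different
  pos 2-3: 'd' vs 'd' -> MATCH ('dd')
  pos 3-4: 'd' vs 'e' -> different
  pos 4-5: 'e' vs 'c' -> different
  pos 5-6: 'c' vs 'a' -> different
  pos 6-7: 'a' vs 'c' -> different
  pos 7-8: 'c' vs 'd' -> different
  pos 8-9: 'd' vs 'c' -> different
Consecutive identical pairs: ['dd']
Count: 1

1


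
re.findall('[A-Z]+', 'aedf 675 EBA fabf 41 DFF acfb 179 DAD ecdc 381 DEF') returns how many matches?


Pattern '[A-Z]+' finds one or more uppercase letters.
Text: 'aedf 675 EBA fabf 41 DFF acfb 179 DAD ecdc 381 DEF'
Scanning for matches:
  Match 1: 'EBA'
  Match 2: 'DFF'
  Match 3: 'DAD'
  Match 4: 'DEF'
Total matches: 4

4


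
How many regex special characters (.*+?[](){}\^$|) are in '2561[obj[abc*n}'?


Regex special characters are: . * + ? [ ] ( ) { } \ ^ $ |
Scanning '2561[obj[abc*n}':
  pos 4: '[' -> SPECIAL
  pos 8: '[' -> SPECIAL
  pos 12: '*' -> SPECIAL
  pos 14: '}' -> SPECIAL
Special chars found: ['[', '[', '*', '}']
Total: 4

4


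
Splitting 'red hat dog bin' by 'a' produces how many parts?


Splitting by 'a' breaks the string at each occurrence of the separator.
Text: 'red hat dog bin'
Parts after split:
  Part 1: 'red h'
  Part 2: 't dog bin'
Total parts: 2

2


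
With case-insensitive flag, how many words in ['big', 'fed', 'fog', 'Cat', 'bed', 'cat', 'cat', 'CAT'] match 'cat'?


Case-insensitive matching: compare each word's lowercase form to 'cat'.
  'big' -> lower='big' -> no
  'fed' -> lower='fed' -> no
  'fog' -> lower='fog' -> no
  'Cat' -> lower='cat' -> MATCH
  'bed' -> lower='bed' -> no
  'cat' -> lower='cat' -> MATCH
  'cat' -> lower='cat' -> MATCH
  'CAT' -> lower='cat' -> MATCH
Matches: ['Cat', 'cat', 'cat', 'CAT']
Count: 4

4


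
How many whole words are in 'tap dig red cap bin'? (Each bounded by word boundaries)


Word boundaries (\b) mark the start/end of each word.
Text: 'tap dig red cap bin'
Splitting by whitespace:
  Word 1: 'tap'
  Word 2: 'dig'
  Word 3: 'red'
  Word 4: 'cap'
  Word 5: 'bin'
Total whole words: 5

5


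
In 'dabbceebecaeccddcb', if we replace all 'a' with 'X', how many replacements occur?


re.sub('a', 'X', text) replaces every occurrence of 'a' with 'X'.
Text: 'dabbceebecaeccddcb'
Scanning for 'a':
  pos 1: 'a' -> replacement #1
  pos 10: 'a' -> replacement #2
Total replacements: 2

2


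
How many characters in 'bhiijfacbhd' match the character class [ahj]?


Character class [ahj] matches any of: {a, h, j}
Scanning string 'bhiijfacbhd' character by character:
  pos 0: 'b' -> no
  pos 1: 'h' -> MATCH
  pos 2: 'i' -> no
  pos 3: 'i' -> no
  pos 4: 'j' -> MATCH
  pos 5: 'f' -> no
  pos 6: 'a' -> MATCH
  pos 7: 'c' -> no
  pos 8: 'b' -> no
  pos 9: 'h' -> MATCH
  pos 10: 'd' -> no
Total matches: 4

4


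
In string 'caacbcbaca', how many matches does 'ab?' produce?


Pattern 'ab?' matches 'a' optionally followed by 'b'.
String: 'caacbcbaca'
Scanning left to right for 'a' then checking next char:
  Match 1: 'a' (a not followed by b)
  Match 2: 'a' (a not followed by b)
  Match 3: 'a' (a not followed by b)
  Match 4: 'a' (a not followed by b)
Total matches: 4

4


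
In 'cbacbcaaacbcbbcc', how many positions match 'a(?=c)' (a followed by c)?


Lookahead 'a(?=c)' matches 'a' only when followed by 'c'.
String: 'cbacbcaaacbcbbcc'
Checking each position where char is 'a':
  pos 2: 'a' -> MATCH (next='c')
  pos 6: 'a' -> no (next='a')
  pos 7: 'a' -> no (next='a')
  pos 8: 'a' -> MATCH (next='c')
Matching positions: [2, 8]
Count: 2

2


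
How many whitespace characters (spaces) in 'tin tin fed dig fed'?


\s matches whitespace characters (spaces, tabs, etc.).
Text: 'tin tin fed dig fed'
This text has 5 words separated by spaces.
Number of spaces = number of words - 1 = 5 - 1 = 4

4


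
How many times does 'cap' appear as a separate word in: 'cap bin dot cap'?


Scanning each word for exact match 'cap':
  Word 1: 'cap' -> MATCH
  Word 2: 'bin' -> no
  Word 3: 'dot' -> no
  Word 4: 'cap' -> MATCH
Total matches: 2

2


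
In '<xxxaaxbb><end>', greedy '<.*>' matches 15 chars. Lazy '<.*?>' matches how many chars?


Greedy '<.*>' tries to match as MUCH as possible.
Lazy '<.*?>' tries to match as LITTLE as possible.

String: '<xxxaaxbb><end>'
Greedy '<.*>' starts at first '<' and extends to the LAST '>': '<xxxaaxbb><end>' (15 chars)
Lazy '<.*?>' starts at first '<' and stops at the FIRST '>': '<xxxaaxbb>' (10 chars)

10


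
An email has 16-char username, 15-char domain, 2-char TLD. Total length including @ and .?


An email address has format: username@domain.tld
Username length: 16
'@' character: 1
Domain length: 15
'.' character: 1
TLD length: 2
Total = 16 + 1 + 15 + 1 + 2 = 35

35


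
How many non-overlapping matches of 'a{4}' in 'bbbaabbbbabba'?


Pattern 'a{4}' matches exactly 4 consecutive a's (greedy, non-overlapping).
String: 'bbbaabbbbabba'
Scanning for runs of a's:
  Run at pos 3: 'aa' (length 2) -> 0 match(es)
  Run at pos 9: 'a' (length 1) -> 0 match(es)
  Run at pos 12: 'a' (length 1) -> 0 match(es)
Matches found: []
Total: 0

0


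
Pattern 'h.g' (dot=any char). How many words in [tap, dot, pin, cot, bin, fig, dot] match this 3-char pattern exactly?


Pattern 'h.g' means: starts with 'h', any single char, ends with 'g'.
Checking each word (must be exactly 3 chars):
  'tap' (len=3): no
  'dot' (len=3): no
  'pin' (len=3): no
  'cot' (len=3): no
  'bin' (len=3): no
  'fig' (len=3): no
  'dot' (len=3): no
Matching words: []
Total: 0

0


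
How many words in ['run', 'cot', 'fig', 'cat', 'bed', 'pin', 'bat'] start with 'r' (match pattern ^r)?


Pattern ^r anchors to start of word. Check which words begin with 'r':
  'run' -> MATCH (starts with 'r')
  'cot' -> no
  'fig' -> no
  'cat' -> no
  'bed' -> no
  'pin' -> no
  'bat' -> no
Matching words: ['run']
Count: 1

1


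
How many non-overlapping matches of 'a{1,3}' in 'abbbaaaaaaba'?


Pattern 'a{1,3}' matches between 1 and 3 consecutive a's (greedy).
String: 'abbbaaaaaaba'
Finding runs of a's and applying greedy matching:
  Run at pos 0: 'a' (length 1)
  Run at pos 4: 'aaaaaa' (length 6)
  Run at pos 11: 'a' (length 1)
Matches: ['a', 'aaa', 'aaa', 'a']
Count: 4

4


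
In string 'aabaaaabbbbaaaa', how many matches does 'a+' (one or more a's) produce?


Pattern 'a+' matches one or more consecutive a's.
String: 'aabaaaabbbbaaaa'
Scanning for runs of a:
  Match 1: 'aa' (length 2)
  Match 2: 'aaaa' (length 4)
  Match 3: 'aaaa' (length 4)
Total matches: 3

3


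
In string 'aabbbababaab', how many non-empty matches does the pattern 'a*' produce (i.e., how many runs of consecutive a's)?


Pattern 'a*' matches zero or more a's. We want non-empty runs of consecutive a's.
String: 'aabbbababaab'
Walking through the string to find runs of a's:
  Run 1: positions 0-1 -> 'aa'
  Run 2: positions 5-5 -> 'a'
  Run 3: positions 7-7 -> 'a'
  Run 4: positions 9-10 -> 'aa'
Non-empty runs found: ['aa', 'a', 'a', 'aa']
Count: 4

4


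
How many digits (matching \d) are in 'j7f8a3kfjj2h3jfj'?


\d matches any digit 0-9.
Scanning 'j7f8a3kfjj2h3jfj':
  pos 1: '7' -> DIGIT
  pos 3: '8' -> DIGIT
  pos 5: '3' -> DIGIT
  pos 10: '2' -> DIGIT
  pos 12: '3' -> DIGIT
Digits found: ['7', '8', '3', '2', '3']
Total: 5

5


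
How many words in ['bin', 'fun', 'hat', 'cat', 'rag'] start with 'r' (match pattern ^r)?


Pattern ^r anchors to start of word. Check which words begin with 'r':
  'bin' -> no
  'fun' -> no
  'hat' -> no
  'cat' -> no
  'rag' -> MATCH (starts with 'r')
Matching words: ['rag']
Count: 1

1


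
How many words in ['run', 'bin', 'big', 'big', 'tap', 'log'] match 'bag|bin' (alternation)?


Alternation 'bag|bin' matches either 'bag' or 'bin'.
Checking each word:
  'run' -> no
  'bin' -> MATCH
  'big' -> no
  'big' -> no
  'tap' -> no
  'log' -> no
Matches: ['bin']
Count: 1

1


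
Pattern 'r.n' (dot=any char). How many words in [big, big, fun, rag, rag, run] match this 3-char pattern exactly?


Pattern 'r.n' means: starts with 'r', any single char, ends with 'n'.
Checking each word (must be exactly 3 chars):
  'big' (len=3): no
  'big' (len=3): no
  'fun' (len=3): no
  'rag' (len=3): no
  'rag' (len=3): no
  'run' (len=3): MATCH
Matching words: ['run']
Total: 1

1


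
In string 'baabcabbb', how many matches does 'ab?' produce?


Pattern 'ab?' matches 'a' optionally followed by 'b'.
String: 'baabcabbb'
Scanning left to right for 'a' then checking next char:
  Match 1: 'a' (a not followed by b)
  Match 2: 'ab' (a followed by b)
  Match 3: 'ab' (a followed by b)
Total matches: 3

3


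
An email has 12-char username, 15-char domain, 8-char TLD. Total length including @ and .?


An email address has format: username@domain.tld
Username length: 12
'@' character: 1
Domain length: 15
'.' character: 1
TLD length: 8
Total = 12 + 1 + 15 + 1 + 8 = 37

37


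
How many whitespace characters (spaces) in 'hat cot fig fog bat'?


\s matches whitespace characters (spaces, tabs, etc.).
Text: 'hat cot fig fog bat'
This text has 5 words separated by spaces.
Number of spaces = number of words - 1 = 5 - 1 = 4

4


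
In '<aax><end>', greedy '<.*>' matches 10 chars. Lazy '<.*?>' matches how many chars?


Greedy '<.*>' tries to match as MUCH as possible.
Lazy '<.*?>' tries to match as LITTLE as possible.

String: '<aax><end>'
Greedy '<.*>' starts at first '<' and extends to the LAST '>': '<aax><end>' (10 chars)
Lazy '<.*?>' starts at first '<' and stops at the FIRST '>': '<aax>' (5 chars)

5


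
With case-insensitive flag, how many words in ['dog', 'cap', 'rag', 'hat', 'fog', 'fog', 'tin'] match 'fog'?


Case-insensitive matching: compare each word's lowercase form to 'fog'.
  'dog' -> lower='dog' -> no
  'cap' -> lower='cap' -> no
  'rag' -> lower='rag' -> no
  'hat' -> lower='hat' -> no
  'fog' -> lower='fog' -> MATCH
  'fog' -> lower='fog' -> MATCH
  'tin' -> lower='tin' -> no
Matches: ['fog', 'fog']
Count: 2

2


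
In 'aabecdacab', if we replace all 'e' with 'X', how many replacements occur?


re.sub('e', 'X', text) replaces every occurrence of 'e' with 'X'.
Text: 'aabecdacab'
Scanning for 'e':
  pos 3: 'e' -> replacement #1
Total replacements: 1

1


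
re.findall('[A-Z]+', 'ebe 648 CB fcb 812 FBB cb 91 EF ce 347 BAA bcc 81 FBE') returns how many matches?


Pattern '[A-Z]+' finds one or more uppercase letters.
Text: 'ebe 648 CB fcb 812 FBB cb 91 EF ce 347 BAA bcc 81 FBE'
Scanning for matches:
  Match 1: 'CB'
  Match 2: 'FBB'
  Match 3: 'EF'
  Match 4: 'BAA'
  Match 5: 'FBE'
Total matches: 5

5


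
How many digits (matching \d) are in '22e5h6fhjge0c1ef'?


\d matches any digit 0-9.
Scanning '22e5h6fhjge0c1ef':
  pos 0: '2' -> DIGIT
  pos 1: '2' -> DIGIT
  pos 3: '5' -> DIGIT
  pos 5: '6' -> DIGIT
  pos 11: '0' -> DIGIT
  pos 13: '1' -> DIGIT
Digits found: ['2', '2', '5', '6', '0', '1']
Total: 6

6


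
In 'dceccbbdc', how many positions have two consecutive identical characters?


Looking for consecutive identical characters in 'dceccbbdc':
  pos 0-1: 'd' vs 'c' -> different
  pos 1-2: 'c' vs 'e' -> different
  pos 2-3: 'e' vs 'c' -> different
  pos 3-4: 'c' vs 'c' -> MATCH ('cc')
  pos 4-5: 'c' vs 'b' -> different
  pos 5-6: 'b' vs 'b' -> MATCH ('bb')
  pos 6-7: 'b' vs 'd' -> different
  pos 7-8: 'd' vs 'c' -> different
Consecutive identical pairs: ['cc', 'bb']
Count: 2

2


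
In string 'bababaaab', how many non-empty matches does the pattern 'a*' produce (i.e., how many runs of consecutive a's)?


Pattern 'a*' matches zero or more a's. We want non-empty runs of consecutive a's.
String: 'bababaaab'
Walking through the string to find runs of a's:
  Run 1: positions 1-1 -> 'a'
  Run 2: positions 3-3 -> 'a'
  Run 3: positions 5-7 -> 'aaa'
Non-empty runs found: ['a', 'a', 'aaa']
Count: 3

3


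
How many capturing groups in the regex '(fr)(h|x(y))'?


To count capturing groups, count each '(' that starts a group.
Pattern: '(fr)(h|x(y))'
Walking through the pattern:
  Position 0: '(' -> group #1
  Position 4: '(' -> group #2
  Position 8: '(' -> group #3
Total capturing groups: 3

3


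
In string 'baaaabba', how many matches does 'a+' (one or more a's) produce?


Pattern 'a+' matches one or more consecutive a's.
String: 'baaaabba'
Scanning for runs of a:
  Match 1: 'aaaa' (length 4)
  Match 2: 'a' (length 1)
Total matches: 2

2


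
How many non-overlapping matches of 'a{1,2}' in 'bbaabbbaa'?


Pattern 'a{1,2}' matches between 1 and 2 consecutive a's (greedy).
String: 'bbaabbbaa'
Finding runs of a's and applying greedy matching:
  Run at pos 2: 'aa' (length 2)
  Run at pos 7: 'aa' (length 2)
Matches: ['aa', 'aa']
Count: 2

2


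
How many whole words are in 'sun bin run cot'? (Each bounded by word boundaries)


Word boundaries (\b) mark the start/end of each word.
Text: 'sun bin run cot'
Splitting by whitespace:
  Word 1: 'sun'
  Word 2: 'bin'
  Word 3: 'run'
  Word 4: 'cot'
Total whole words: 4

4


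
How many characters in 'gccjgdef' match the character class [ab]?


Character class [ab] matches any of: {a, b}
Scanning string 'gccjgdef' character by character:
  pos 0: 'g' -> no
  pos 1: 'c' -> no
  pos 2: 'c' -> no
  pos 3: 'j' -> no
  pos 4: 'g' -> no
  pos 5: 'd' -> no
  pos 6: 'e' -> no
  pos 7: 'f' -> no
Total matches: 0

0


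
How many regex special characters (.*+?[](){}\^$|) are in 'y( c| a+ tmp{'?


Regex special characters are: . * + ? [ ] ( ) { } \ ^ $ |
Scanning 'y( c| a+ tmp{':
  pos 1: '(' -> SPECIAL
  pos 4: '|' -> SPECIAL
  pos 7: '+' -> SPECIAL
  pos 12: '{' -> SPECIAL
Special chars found: ['(', '|', '+', '{']
Total: 4

4


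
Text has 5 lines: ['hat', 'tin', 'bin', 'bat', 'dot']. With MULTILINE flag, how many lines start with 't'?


With MULTILINE flag, ^ matches the start of each line.
Lines: ['hat', 'tin', 'bin', 'bat', 'dot']
Checking which lines start with 't':
  Line 1: 'hat' -> no
  Line 2: 'tin' -> MATCH
  Line 3: 'bin' -> no
  Line 4: 'bat' -> no
  Line 5: 'dot' -> no
Matching lines: ['tin']
Count: 1

1


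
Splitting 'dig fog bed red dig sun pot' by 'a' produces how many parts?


Splitting by 'a' breaks the string at each occurrence of the separator.
Text: 'dig fog bed red dig sun pot'
Parts after split:
  Part 1: 'dig fog bed red dig sun pot'
Total parts: 1

1


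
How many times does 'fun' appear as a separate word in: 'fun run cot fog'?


Scanning each word for exact match 'fun':
  Word 1: 'fun' -> MATCH
  Word 2: 'run' -> no
  Word 3: 'cot' -> no
  Word 4: 'fog' -> no
Total matches: 1

1


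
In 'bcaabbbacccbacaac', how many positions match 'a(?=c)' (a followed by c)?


Lookahead 'a(?=c)' matches 'a' only when followed by 'c'.
String: 'bcaabbbacccbacaac'
Checking each position where char is 'a':
  pos 2: 'a' -> no (next='a')
  pos 3: 'a' -> no (next='b')
  pos 7: 'a' -> MATCH (next='c')
  pos 12: 'a' -> MATCH (next='c')
  pos 14: 'a' -> no (next='a')
  pos 15: 'a' -> MATCH (next='c')
Matching positions: [7, 12, 15]
Count: 3

3


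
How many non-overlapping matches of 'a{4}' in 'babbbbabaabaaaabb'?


Pattern 'a{4}' matches exactly 4 consecutive a's (greedy, non-overlapping).
String: 'babbbbabaabaaaabb'
Scanning for runs of a's:
  Run at pos 1: 'a' (length 1) -> 0 match(es)
  Run at pos 6: 'a' (length 1) -> 0 match(es)
  Run at pos 8: 'aa' (length 2) -> 0 match(es)
  Run at pos 11: 'aaaa' (length 4) -> 1 match(es)
Matches found: ['aaaa']
Total: 1

1


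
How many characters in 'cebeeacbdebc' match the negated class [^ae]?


Negated class [^ae] matches any char NOT in {a, e}
Scanning 'cebeeacbdebc':
  pos 0: 'c' -> MATCH
  pos 1: 'e' -> no (excluded)
  pos 2: 'b' -> MATCH
  pos 3: 'e' -> no (excluded)
  pos 4: 'e' -> no (excluded)
  pos 5: 'a' -> no (excluded)
  pos 6: 'c' -> MATCH
  pos 7: 'b' -> MATCH
  pos 8: 'd' -> MATCH
  pos 9: 'e' -> no (excluded)
  pos 10: 'b' -> MATCH
  pos 11: 'c' -> MATCH
Total matches: 7

7


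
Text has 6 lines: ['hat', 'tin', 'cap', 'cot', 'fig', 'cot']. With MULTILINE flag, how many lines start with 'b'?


With MULTILINE flag, ^ matches the start of each line.
Lines: ['hat', 'tin', 'cap', 'cot', 'fig', 'cot']
Checking which lines start with 'b':
  Line 1: 'hat' -> no
  Line 2: 'tin' -> no
  Line 3: 'cap' -> no
  Line 4: 'cot' -> no
  Line 5: 'fig' -> no
  Line 6: 'cot' -> no
Matching lines: []
Count: 0

0


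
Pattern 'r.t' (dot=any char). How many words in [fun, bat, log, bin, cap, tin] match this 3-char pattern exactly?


Pattern 'r.t' means: starts with 'r', any single char, ends with 't'.
Checking each word (must be exactly 3 chars):
  'fun' (len=3): no
  'bat' (len=3): no
  'log' (len=3): no
  'bin' (len=3): no
  'cap' (len=3): no
  'tin' (len=3): no
Matching words: []
Total: 0

0


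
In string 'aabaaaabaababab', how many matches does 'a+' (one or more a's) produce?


Pattern 'a+' matches one or more consecutive a's.
String: 'aabaaaabaababab'
Scanning for runs of a:
  Match 1: 'aa' (length 2)
  Match 2: 'aaaa' (length 4)
  Match 3: 'aa' (length 2)
  Match 4: 'a' (length 1)
  Match 5: 'a' (length 1)
Total matches: 5

5


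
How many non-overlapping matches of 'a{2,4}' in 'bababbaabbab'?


Pattern 'a{2,4}' matches between 2 and 4 consecutive a's (greedy).
String: 'bababbaabbab'
Finding runs of a's and applying greedy matching:
  Run at pos 1: 'a' (length 1)
  Run at pos 3: 'a' (length 1)
  Run at pos 6: 'aa' (length 2)
  Run at pos 10: 'a' (length 1)
Matches: ['aa']
Count: 1

1


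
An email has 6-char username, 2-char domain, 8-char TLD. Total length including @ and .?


An email address has format: username@domain.tld
Username length: 6
'@' character: 1
Domain length: 2
'.' character: 1
TLD length: 8
Total = 6 + 1 + 2 + 1 + 8 = 18

18


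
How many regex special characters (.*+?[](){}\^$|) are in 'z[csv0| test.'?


Regex special characters are: . * + ? [ ] ( ) { } \ ^ $ |
Scanning 'z[csv0| test.':
  pos 1: '[' -> SPECIAL
  pos 6: '|' -> SPECIAL
  pos 12: '.' -> SPECIAL
Special chars found: ['[', '|', '.']
Total: 3

3


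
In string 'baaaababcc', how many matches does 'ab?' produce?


Pattern 'ab?' matches 'a' optionally followed by 'b'.
String: 'baaaababcc'
Scanning left to right for 'a' then checking next char:
  Match 1: 'a' (a not followed by b)
  Match 2: 'a' (a not followed by b)
  Match 3: 'a' (a not followed by b)
  Match 4: 'ab' (a followed by b)
  Match 5: 'ab' (a followed by b)
Total matches: 5

5


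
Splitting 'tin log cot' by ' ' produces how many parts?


Splitting by ' ' breaks the string at each occurrence of the separator.
Text: 'tin log cot'
Parts after split:
  Part 1: 'tin'
  Part 2: 'log'
  Part 3: 'cot'
Total parts: 3

3


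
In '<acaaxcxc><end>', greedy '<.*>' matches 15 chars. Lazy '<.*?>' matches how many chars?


Greedy '<.*>' tries to match as MUCH as possible.
Lazy '<.*?>' tries to match as LITTLE as possible.

String: '<acaaxcxc><end>'
Greedy '<.*>' starts at first '<' and extends to the LAST '>': '<acaaxcxc><end>' (15 chars)
Lazy '<.*?>' starts at first '<' and stops at the FIRST '>': '<acaaxcxc>' (10 chars)

10


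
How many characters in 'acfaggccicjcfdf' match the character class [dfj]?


Character class [dfj] matches any of: {d, f, j}
Scanning string 'acfaggccicjcfdf' character by character:
  pos 0: 'a' -> no
  pos 1: 'c' -> no
  pos 2: 'f' -> MATCH
  pos 3: 'a' -> no
  pos 4: 'g' -> no
  pos 5: 'g' -> no
  pos 6: 'c' -> no
  pos 7: 'c' -> no
  pos 8: 'i' -> no
  pos 9: 'c' -> no
  pos 10: 'j' -> MATCH
  pos 11: 'c' -> no
  pos 12: 'f' -> MATCH
  pos 13: 'd' -> MATCH
  pos 14: 'f' -> MATCH
Total matches: 5

5


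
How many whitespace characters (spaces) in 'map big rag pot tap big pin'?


\s matches whitespace characters (spaces, tabs, etc.).
Text: 'map big rag pot tap big pin'
This text has 7 words separated by spaces.
Number of spaces = number of words - 1 = 7 - 1 = 6

6


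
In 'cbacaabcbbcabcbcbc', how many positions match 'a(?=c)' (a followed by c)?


Lookahead 'a(?=c)' matches 'a' only when followed by 'c'.
String: 'cbacaabcbbcabcbcbc'
Checking each position where char is 'a':
  pos 2: 'a' -> MATCH (next='c')
  pos 4: 'a' -> no (next='a')
  pos 5: 'a' -> no (next='b')
  pos 11: 'a' -> no (next='b')
Matching positions: [2]
Count: 1

1


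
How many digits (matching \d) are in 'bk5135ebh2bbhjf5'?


\d matches any digit 0-9.
Scanning 'bk5135ebh2bbhjf5':
  pos 2: '5' -> DIGIT
  pos 3: '1' -> DIGIT
  pos 4: '3' -> DIGIT
  pos 5: '5' -> DIGIT
  pos 9: '2' -> DIGIT
  pos 15: '5' -> DIGIT
Digits found: ['5', '1', '3', '5', '2', '5']
Total: 6

6


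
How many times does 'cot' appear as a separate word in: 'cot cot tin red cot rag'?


Scanning each word for exact match 'cot':
  Word 1: 'cot' -> MATCH
  Word 2: 'cot' -> MATCH
  Word 3: 'tin' -> no
  Word 4: 'red' -> no
  Word 5: 'cot' -> MATCH
  Word 6: 'rag' -> no
Total matches: 3

3


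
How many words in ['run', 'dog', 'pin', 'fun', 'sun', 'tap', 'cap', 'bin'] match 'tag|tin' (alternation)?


Alternation 'tag|tin' matches either 'tag' or 'tin'.
Checking each word:
  'run' -> no
  'dog' -> no
  'pin' -> no
  'fun' -> no
  'sun' -> no
  'tap' -> no
  'cap' -> no
  'bin' -> no
Matches: []
Count: 0

0


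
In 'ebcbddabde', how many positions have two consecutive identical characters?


Looking for consecutive identical characters in 'ebcbddabde':
  pos 0-1: 'e' vs 'b' -> different
  pos 1-2: 'b' vs 'c' -> different
  pos 2-3: 'c' vs 'b' -> different
  pos 3-4: 'b' vs 'd' -> different
  pos 4-5: 'd' vs 'd' -> MATCH ('dd')
  pos 5-6: 'd' vs 'a' -> different
  pos 6-7: 'a' vs 'b' -> different
  pos 7-8: 'b' vs 'd' -> different
  pos 8-9: 'd' vs 'e' -> different
Consecutive identical pairs: ['dd']
Count: 1

1


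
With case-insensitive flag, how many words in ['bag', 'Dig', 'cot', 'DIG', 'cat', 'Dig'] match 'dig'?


Case-insensitive matching: compare each word's lowercase form to 'dig'.
  'bag' -> lower='bag' -> no
  'Dig' -> lower='dig' -> MATCH
  'cot' -> lower='cot' -> no
  'DIG' -> lower='dig' -> MATCH
  'cat' -> lower='cat' -> no
  'Dig' -> lower='dig' -> MATCH
Matches: ['Dig', 'DIG', 'Dig']
Count: 3

3


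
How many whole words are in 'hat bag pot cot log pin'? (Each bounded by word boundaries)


Word boundaries (\b) mark the start/end of each word.
Text: 'hat bag pot cot log pin'
Splitting by whitespace:
  Word 1: 'hat'
  Word 2: 'bag'
  Word 3: 'pot'
  Word 4: 'cot'
  Word 5: 'log'
  Word 6: 'pin'
Total whole words: 6

6


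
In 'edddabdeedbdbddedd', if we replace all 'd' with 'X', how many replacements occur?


re.sub('d', 'X', text) replaces every occurrence of 'd' with 'X'.
Text: 'edddabdeedbdbddedd'
Scanning for 'd':
  pos 1: 'd' -> replacement #1
  pos 2: 'd' -> replacement #2
  pos 3: 'd' -> replacement #3
  pos 6: 'd' -> replacement #4
  pos 9: 'd' -> replacement #5
  pos 11: 'd' -> replacement #6
  pos 13: 'd' -> replacement #7
  pos 14: 'd' -> replacement #8
  pos 16: 'd' -> replacement #9
  pos 17: 'd' -> replacement #10
Total replacements: 10

10


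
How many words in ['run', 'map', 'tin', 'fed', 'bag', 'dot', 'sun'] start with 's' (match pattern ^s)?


Pattern ^s anchors to start of word. Check which words begin with 's':
  'run' -> no
  'map' -> no
  'tin' -> no
  'fed' -> no
  'bag' -> no
  'dot' -> no
  'sun' -> MATCH (starts with 's')
Matching words: ['sun']
Count: 1

1


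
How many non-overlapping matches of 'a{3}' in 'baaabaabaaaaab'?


Pattern 'a{3}' matches exactly 3 consecutive a's (greedy, non-overlapping).
String: 'baaabaabaaaaab'
Scanning for runs of a's:
  Run at pos 1: 'aaa' (length 3) -> 1 match(es)
  Run at pos 5: 'aa' (length 2) -> 0 match(es)
  Run at pos 8: 'aaaaa' (length 5) -> 1 match(es)
Matches found: ['aaa', 'aaa']
Total: 2

2


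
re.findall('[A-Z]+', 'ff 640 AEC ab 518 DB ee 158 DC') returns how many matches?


Pattern '[A-Z]+' finds one or more uppercase letters.
Text: 'ff 640 AEC ab 518 DB ee 158 DC'
Scanning for matches:
  Match 1: 'AEC'
  Match 2: 'DB'
  Match 3: 'DC'
Total matches: 3

3


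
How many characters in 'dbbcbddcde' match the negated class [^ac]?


Negated class [^ac] matches any char NOT in {a, c}
Scanning 'dbbcbddcde':
  pos 0: 'd' -> MATCH
  pos 1: 'b' -> MATCH
  pos 2: 'b' -> MATCH
  pos 3: 'c' -> no (excluded)
  pos 4: 'b' -> MATCH
  pos 5: 'd' -> MATCH
  pos 6: 'd' -> MATCH
  pos 7: 'c' -> no (excluded)
  pos 8: 'd' -> MATCH
  pos 9: 'e' -> MATCH
Total matches: 8

8


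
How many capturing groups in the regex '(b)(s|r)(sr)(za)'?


To count capturing groups, count each '(' that starts a group.
Pattern: '(b)(s|r)(sr)(za)'
Walking through the pattern:
  Position 0: '(' -> group #1
  Position 3: '(' -> group #2
  Position 8: '(' -> group #3
  Position 12: '(' -> group #4
Total capturing groups: 4

4


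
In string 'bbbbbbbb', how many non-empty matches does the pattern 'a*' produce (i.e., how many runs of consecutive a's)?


Pattern 'a*' matches zero or more a's. We want non-empty runs of consecutive a's.
String: 'bbbbbbbb'
Walking through the string to find runs of a's:
Non-empty runs found: []
Count: 0

0


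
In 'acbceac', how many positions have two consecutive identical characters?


Looking for consecutive identical characters in 'acbceac':
  pos 0-1: 'a' vs 'c' -> different
  pos 1-2: 'c' vs 'b' -> different
  pos 2-3: 'b' vs 'c' -> different
  pos 3-4: 'c' vs 'e' -> different
  pos 4-5: 'e' vs 'a' -> different
  pos 5-6: 'a' vs 'c' -> different
Consecutive identical pairs: []
Count: 0

0


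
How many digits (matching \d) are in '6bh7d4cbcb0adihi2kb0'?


\d matches any digit 0-9.
Scanning '6bh7d4cbcb0adihi2kb0':
  pos 0: '6' -> DIGIT
  pos 3: '7' -> DIGIT
  pos 5: '4' -> DIGIT
  pos 10: '0' -> DIGIT
  pos 16: '2' -> DIGIT
  pos 19: '0' -> DIGIT
Digits found: ['6', '7', '4', '0', '2', '0']
Total: 6

6


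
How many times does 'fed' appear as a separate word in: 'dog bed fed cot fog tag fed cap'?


Scanning each word for exact match 'fed':
  Word 1: 'dog' -> no
  Word 2: 'bed' -> no
  Word 3: 'fed' -> MATCH
  Word 4: 'cot' -> no
  Word 5: 'fog' -> no
  Word 6: 'tag' -> no
  Word 7: 'fed' -> MATCH
  Word 8: 'cap' -> no
Total matches: 2

2


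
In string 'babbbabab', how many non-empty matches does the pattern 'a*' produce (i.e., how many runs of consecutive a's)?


Pattern 'a*' matches zero or more a's. We want non-empty runs of consecutive a's.
String: 'babbbabab'
Walking through the string to find runs of a's:
  Run 1: positions 1-1 -> 'a'
  Run 2: positions 5-5 -> 'a'
  Run 3: positions 7-7 -> 'a'
Non-empty runs found: ['a', 'a', 'a']
Count: 3

3


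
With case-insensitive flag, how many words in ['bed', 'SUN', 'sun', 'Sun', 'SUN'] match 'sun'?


Case-insensitive matching: compare each word's lowercase form to 'sun'.
  'bed' -> lower='bed' -> no
  'SUN' -> lower='sun' -> MATCH
  'sun' -> lower='sun' -> MATCH
  'Sun' -> lower='sun' -> MATCH
  'SUN' -> lower='sun' -> MATCH
Matches: ['SUN', 'sun', 'Sun', 'SUN']
Count: 4

4


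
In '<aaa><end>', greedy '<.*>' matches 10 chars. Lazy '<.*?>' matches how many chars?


Greedy '<.*>' tries to match as MUCH as possible.
Lazy '<.*?>' tries to match as LITTLE as possible.

String: '<aaa><end>'
Greedy '<.*>' starts at first '<' and extends to the LAST '>': '<aaa><end>' (10 chars)
Lazy '<.*?>' starts at first '<' and stops at the FIRST '>': '<aaa>' (5 chars)

5


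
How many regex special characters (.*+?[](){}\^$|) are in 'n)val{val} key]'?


Regex special characters are: . * + ? [ ] ( ) { } \ ^ $ |
Scanning 'n)val{val} key]':
  pos 1: ')' -> SPECIAL
  pos 5: '{' -> SPECIAL
  pos 9: '}' -> SPECIAL
  pos 14: ']' -> SPECIAL
Special chars found: [')', '{', '}', ']']
Total: 4

4


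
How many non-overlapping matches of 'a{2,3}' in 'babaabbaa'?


Pattern 'a{2,3}' matches between 2 and 3 consecutive a's (greedy).
String: 'babaabbaa'
Finding runs of a's and applying greedy matching:
  Run at pos 1: 'a' (length 1)
  Run at pos 3: 'aa' (length 2)
  Run at pos 7: 'aa' (length 2)
Matches: ['aa', 'aa']
Count: 2

2


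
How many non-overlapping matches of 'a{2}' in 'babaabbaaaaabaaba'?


Pattern 'a{2}' matches exactly 2 consecutive a's (greedy, non-overlapping).
String: 'babaabbaaaaabaaba'
Scanning for runs of a's:
  Run at pos 1: 'a' (length 1) -> 0 match(es)
  Run at pos 3: 'aa' (length 2) -> 1 match(es)
  Run at pos 7: 'aaaaa' (length 5) -> 2 match(es)
  Run at pos 13: 'aa' (length 2) -> 1 match(es)
  Run at pos 16: 'a' (length 1) -> 0 match(es)
Matches found: ['aa', 'aa', 'aa', 'aa']
Total: 4

4


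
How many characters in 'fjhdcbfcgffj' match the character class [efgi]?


Character class [efgi] matches any of: {e, f, g, i}
Scanning string 'fjhdcbfcgffj' character by character:
  pos 0: 'f' -> MATCH
  pos 1: 'j' -> no
  pos 2: 'h' -> no
  pos 3: 'd' -> no
  pos 4: 'c' -> no
  pos 5: 'b' -> no
  pos 6: 'f' -> MATCH
  pos 7: 'c' -> no
  pos 8: 'g' -> MATCH
  pos 9: 'f' -> MATCH
  pos 10: 'f' -> MATCH
  pos 11: 'j' -> no
Total matches: 5

5


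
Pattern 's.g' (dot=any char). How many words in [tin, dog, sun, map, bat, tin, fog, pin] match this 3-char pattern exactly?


Pattern 's.g' means: starts with 's', any single char, ends with 'g'.
Checking each word (must be exactly 3 chars):
  'tin' (len=3): no
  'dog' (len=3): no
  'sun' (len=3): no
  'map' (len=3): no
  'bat' (len=3): no
  'tin' (len=3): no
  'fog' (len=3): no
  'pin' (len=3): no
Matching words: []
Total: 0

0


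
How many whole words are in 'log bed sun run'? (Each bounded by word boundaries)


Word boundaries (\b) mark the start/end of each word.
Text: 'log bed sun run'
Splitting by whitespace:
  Word 1: 'log'
  Word 2: 'bed'
  Word 3: 'sun'
  Word 4: 'run'
Total whole words: 4

4


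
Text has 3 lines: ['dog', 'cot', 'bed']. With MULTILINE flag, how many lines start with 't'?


With MULTILINE flag, ^ matches the start of each line.
Lines: ['dog', 'cot', 'bed']
Checking which lines start with 't':
  Line 1: 'dog' -> no
  Line 2: 'cot' -> no
  Line 3: 'bed' -> no
Matching lines: []
Count: 0

0


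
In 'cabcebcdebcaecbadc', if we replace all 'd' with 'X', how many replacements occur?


re.sub('d', 'X', text) replaces every occurrence of 'd' with 'X'.
Text: 'cabcebcdebcaecbadc'
Scanning for 'd':
  pos 7: 'd' -> replacement #1
  pos 16: 'd' -> replacement #2
Total replacements: 2

2


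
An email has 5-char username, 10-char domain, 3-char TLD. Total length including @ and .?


An email address has format: username@domain.tld
Username length: 5
'@' character: 1
Domain length: 10
'.' character: 1
TLD length: 3
Total = 5 + 1 + 10 + 1 + 3 = 20

20


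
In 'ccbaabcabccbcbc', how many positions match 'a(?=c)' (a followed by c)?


Lookahead 'a(?=c)' matches 'a' only when followed by 'c'.
String: 'ccbaabcabccbcbc'
Checking each position where char is 'a':
  pos 3: 'a' -> no (next='a')
  pos 4: 'a' -> no (next='b')
  pos 7: 'a' -> no (next='b')
Matching positions: []
Count: 0

0


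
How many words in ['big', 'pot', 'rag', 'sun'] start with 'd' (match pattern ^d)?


Pattern ^d anchors to start of word. Check which words begin with 'd':
  'big' -> no
  'pot' -> no
  'rag' -> no
  'sun' -> no
Matching words: []
Count: 0

0
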